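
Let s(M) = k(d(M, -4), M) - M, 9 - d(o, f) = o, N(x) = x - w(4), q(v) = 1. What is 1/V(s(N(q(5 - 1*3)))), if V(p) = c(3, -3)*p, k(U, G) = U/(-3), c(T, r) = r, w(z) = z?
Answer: ⅓ ≈ 0.33333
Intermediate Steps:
N(x) = -4 + x (N(x) = x - 1*4 = x - 4 = -4 + x)
d(o, f) = 9 - o
k(U, G) = -U/3 (k(U, G) = U*(-⅓) = -U/3)
s(M) = -3 - 2*M/3 (s(M) = -(9 - M)/3 - M = (-3 + M/3) - M = -3 - 2*M/3)
V(p) = -3*p
1/V(s(N(q(5 - 1*3)))) = 1/(-3*(-3 - 2*(-4 + 1)/3)) = 1/(-3*(-3 - ⅔*(-3))) = 1/(-3*(-3 + 2)) = 1/(-3*(-1)) = 1/3 = ⅓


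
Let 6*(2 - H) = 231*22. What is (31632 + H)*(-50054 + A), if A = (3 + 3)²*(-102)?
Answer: -1654062362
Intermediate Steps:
H = -845 (H = 2 - 77*22/2 = 2 - ⅙*5082 = 2 - 847 = -845)
A = -3672 (A = 6²*(-102) = 36*(-102) = -3672)
(31632 + H)*(-50054 + A) = (31632 - 845)*(-50054 - 3672) = 30787*(-53726) = -1654062362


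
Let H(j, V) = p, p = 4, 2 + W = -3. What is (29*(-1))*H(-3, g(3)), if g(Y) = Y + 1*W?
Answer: -116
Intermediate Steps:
W = -5 (W = -2 - 3 = -5)
g(Y) = -5 + Y (g(Y) = Y + 1*(-5) = Y - 5 = -5 + Y)
H(j, V) = 4
(29*(-1))*H(-3, g(3)) = (29*(-1))*4 = -29*4 = -116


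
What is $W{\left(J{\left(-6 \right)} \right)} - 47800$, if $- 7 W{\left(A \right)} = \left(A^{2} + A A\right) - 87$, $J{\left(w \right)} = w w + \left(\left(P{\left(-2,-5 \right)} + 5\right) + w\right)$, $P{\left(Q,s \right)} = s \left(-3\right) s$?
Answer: $- \frac{337713}{7} \approx -48245.0$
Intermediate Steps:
$P{\left(Q,s \right)} = - 3 s^{2}$ ($P{\left(Q,s \right)} = - 3 s s = - 3 s^{2}$)
$J{\left(w \right)} = -70 + w + w^{2}$ ($J{\left(w \right)} = w w + \left(\left(- 3 \left(-5\right)^{2} + 5\right) + w\right) = w^{2} + \left(\left(\left(-3\right) 25 + 5\right) + w\right) = w^{2} + \left(\left(-75 + 5\right) + w\right) = w^{2} + \left(-70 + w\right) = -70 + w + w^{2}$)
$W{\left(A \right)} = \frac{87}{7} - \frac{2 A^{2}}{7}$ ($W{\left(A \right)} = - \frac{\left(A^{2} + A A\right) - 87}{7} = - \frac{\left(A^{2} + A^{2}\right) - 87}{7} = - \frac{2 A^{2} - 87}{7} = - \frac{-87 + 2 A^{2}}{7} = \frac{87}{7} - \frac{2 A^{2}}{7}$)
$W{\left(J{\left(-6 \right)} \right)} - 47800 = \left(\frac{87}{7} - \frac{2 \left(-70 - 6 + \left(-6\right)^{2}\right)^{2}}{7}\right) - 47800 = \left(\frac{87}{7} - \frac{2 \left(-70 - 6 + 36\right)^{2}}{7}\right) - 47800 = \left(\frac{87}{7} - \frac{2 \left(-40\right)^{2}}{7}\right) - 47800 = \left(\frac{87}{7} - \frac{3200}{7}\right) - 47800 = - \frac{3113}{7} - 47800 = - \frac{337713}{7}$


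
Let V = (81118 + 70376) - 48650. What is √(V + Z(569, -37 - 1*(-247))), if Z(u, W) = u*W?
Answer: √222334 ≈ 471.52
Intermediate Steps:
V = 102844 (V = 151494 - 48650 = 102844)
Z(u, W) = W*u
√(V + Z(569, -37 - 1*(-247))) = √(102844 + (-37 - 1*(-247))*569) = √(102844 + (-37 + 247)*569) = √(102844 + 210*569) = √(102844 + 119490) = √222334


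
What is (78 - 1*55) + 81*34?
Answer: 2777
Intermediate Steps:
(78 - 1*55) + 81*34 = (78 - 55) + 2754 = 23 + 2754 = 2777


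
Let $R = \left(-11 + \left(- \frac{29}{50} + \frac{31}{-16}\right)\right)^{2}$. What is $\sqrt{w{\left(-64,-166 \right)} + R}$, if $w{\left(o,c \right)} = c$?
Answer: $\frac{\sqrt{2675649}}{400} \approx 4.0894$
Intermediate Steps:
$R = \frac{29235649}{160000}$ ($R = \left(-11 + \left(\left(-29\right) \frac{1}{50} + 31 \left(- \frac{1}{16}\right)\right)\right)^{2} = \left(-11 - \frac{1007}{400}\right)^{2} = \left(- \frac{5407}{400}\right)^{2} = \frac{29235649}{160000} \approx 182.72$)
$\sqrt{w{\left(-64,-166 \right)} + R} = \sqrt{-166 + \frac{29235649}{160000}} = \sqrt{\frac{2675649}{160000}} = \frac{\sqrt{2675649}}{400}$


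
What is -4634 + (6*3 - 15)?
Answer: -4631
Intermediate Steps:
-4634 + (6*3 - 15) = -4634 + (18 - 15) = -4634 + 3 = -4631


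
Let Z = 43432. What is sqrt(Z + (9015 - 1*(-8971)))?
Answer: sqrt(61418) ≈ 247.83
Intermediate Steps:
sqrt(Z + (9015 - 1*(-8971))) = sqrt(43432 + (9015 - 1*(-8971))) = sqrt(43432 + (9015 + 8971)) = sqrt(43432 + 17986) = sqrt(61418)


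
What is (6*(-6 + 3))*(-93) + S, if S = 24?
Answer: 1698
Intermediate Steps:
(6*(-6 + 3))*(-93) + S = (6*(-6 + 3))*(-93) + 24 = (6*(-3))*(-93) + 24 = -18*(-93) + 24 = 1674 + 24 = 1698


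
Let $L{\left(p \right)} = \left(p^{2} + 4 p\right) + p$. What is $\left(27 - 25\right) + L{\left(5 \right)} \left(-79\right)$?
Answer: $-3948$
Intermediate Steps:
$L{\left(p \right)} = p^{2} + 5 p$
$\left(27 - 25\right) + L{\left(5 \right)} \left(-79\right) = \left(27 - 25\right) + 5 \left(5 + 5\right) \left(-79\right) = \left(27 - 25\right) + 5 \cdot 10 \left(-79\right) = 2 + 50 \left(-79\right) = 2 - 3950 = -3948$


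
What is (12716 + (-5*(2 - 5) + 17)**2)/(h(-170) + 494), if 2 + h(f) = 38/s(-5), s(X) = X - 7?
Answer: 82440/2933 ≈ 28.108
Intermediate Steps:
s(X) = -7 + X
h(f) = -31/6 (h(f) = -2 + 38/(-7 - 5) = -2 + 38/(-12) = -2 + 38*(-1/12) = -2 - 19/6 = -31/6)
(12716 + (-5*(2 - 5) + 17)**2)/(h(-170) + 494) = (12716 + (-5*(2 - 5) + 17)**2)/(-31/6 + 494) = (12716 + (-5*(-3) + 17)**2)/(2933/6) = (12716 + (15 + 17)**2)*(6/2933) = (12716 + 32**2)*(6/2933) = (12716 + 1024)*(6/2933) = 13740*(6/2933) = 82440/2933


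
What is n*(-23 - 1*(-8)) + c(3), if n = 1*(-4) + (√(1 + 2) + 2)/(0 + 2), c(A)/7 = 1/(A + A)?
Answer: 277/6 - 15*√3/2 ≈ 33.176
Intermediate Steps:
c(A) = 7/(2*A) (c(A) = 7/(A + A) = 7/((2*A)) = 7*(1/(2*A)) = 7/(2*A))
n = -3 + √3/2 (n = -4 + (√3 + 2)/2 = -4 + (2 + √3)*(½) = -4 + (1 + √3/2) = -3 + √3/2 ≈ -2.1340)
n*(-23 - 1*(-8)) + c(3) = (-3 + √3/2)*(-23 - 1*(-8)) + (7/2)/3 = (-3 + √3/2)*(-23 + 8) + (7/2)*(⅓) = (-3 + √3/2)*(-15) + 7/6 = (45 - 15*√3/2) + 7/6 = 277/6 - 15*√3/2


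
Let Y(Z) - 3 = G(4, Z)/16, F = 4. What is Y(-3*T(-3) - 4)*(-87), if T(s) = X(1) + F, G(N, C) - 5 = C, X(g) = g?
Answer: -1479/8 ≈ -184.88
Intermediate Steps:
G(N, C) = 5 + C
T(s) = 5 (T(s) = 1 + 4 = 5)
Y(Z) = 53/16 + Z/16 (Y(Z) = 3 + (5 + Z)/16 = 3 + (5 + Z)*(1/16) = 3 + (5/16 + Z/16) = 53/16 + Z/16)
Y(-3*T(-3) - 4)*(-87) = (53/16 + (-3*5 - 4)/16)*(-87) = (53/16 + (-15 - 4)/16)*(-87) = (53/16 + (1/16)*(-19))*(-87) = (53/16 - 19/16)*(-87) = (17/8)*(-87) = -1479/8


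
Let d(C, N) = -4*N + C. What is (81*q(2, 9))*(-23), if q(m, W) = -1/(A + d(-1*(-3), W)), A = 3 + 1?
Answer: -1863/29 ≈ -64.241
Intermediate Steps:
d(C, N) = C - 4*N
A = 4
q(m, W) = -1/(7 - 4*W) (q(m, W) = -1/(4 + (-1*(-3) - 4*W)) = -1/(4 + (3 - 4*W)) = -1/(7 - 4*W))
(81*q(2, 9))*(-23) = (81/(-7 + 4*9))*(-23) = (81/(-7 + 36))*(-23) = (81/29)*(-23) = -1863/29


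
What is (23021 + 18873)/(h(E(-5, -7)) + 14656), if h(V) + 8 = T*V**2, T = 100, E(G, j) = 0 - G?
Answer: 20947/8574 ≈ 2.4431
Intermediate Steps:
E(G, j) = -G
h(V) = -8 + 100*V**2
(23021 + 18873)/(h(E(-5, -7)) + 14656) = (23021 + 18873)/((-8 + 100*(-1*(-5))**2) + 14656) = 41894/((-8 + 100*5**2) + 14656) = 41894/((-8 + 100*25) + 14656) = 41894/((-8 + 2500) + 14656) = 41894/(2492 + 14656) = 41894/17148 = 41894*(1/17148) = 20947/8574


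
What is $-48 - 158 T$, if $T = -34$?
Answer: $5324$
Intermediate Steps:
$-48 - 158 T = -48 - -5372 = -48 + 5372 = 5324$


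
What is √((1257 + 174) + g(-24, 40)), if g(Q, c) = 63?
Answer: 3*√166 ≈ 38.652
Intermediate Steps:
√((1257 + 174) + g(-24, 40)) = √((1257 + 174) + 63) = √(1431 + 63) = √1494 = 3*√166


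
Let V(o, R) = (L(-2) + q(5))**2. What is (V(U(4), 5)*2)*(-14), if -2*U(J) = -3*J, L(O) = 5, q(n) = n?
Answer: -2800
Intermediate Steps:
U(J) = 3*J/2 (U(J) = -(-3)*J/2 = 3*J/2)
V(o, R) = 100 (V(o, R) = (5 + 5)**2 = 10**2 = 100)
(V(U(4), 5)*2)*(-14) = (100*2)*(-14) = 200*(-14) = -2800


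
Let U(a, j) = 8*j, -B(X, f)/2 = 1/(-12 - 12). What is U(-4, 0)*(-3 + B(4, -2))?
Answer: 0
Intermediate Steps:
B(X, f) = 1/12 (B(X, f) = -2/(-12 - 12) = -2/(-24) = -2*(-1/24) = 1/12)
U(-4, 0)*(-3 + B(4, -2)) = (8*0)*(-3 + 1/12) = 0*(-35/12) = 0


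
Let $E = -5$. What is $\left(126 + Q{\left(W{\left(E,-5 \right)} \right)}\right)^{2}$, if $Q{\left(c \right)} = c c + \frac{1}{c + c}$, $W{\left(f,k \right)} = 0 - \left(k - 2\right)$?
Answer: $\frac{6007401}{196} \approx 30650.0$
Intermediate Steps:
$W{\left(f,k \right)} = 2 - k$ ($W{\left(f,k \right)} = 0 - \left(-2 + k\right) = 2 - k$)
$Q{\left(c \right)} = c^{2} + \frac{1}{2 c}$
$\left(126 + Q{\left(W{\left(E,-5 \right)} \right)}\right)^{2} = \left(126 + \frac{\frac{1}{2} + \left(2 - -5\right)^{3}}{2 - -5}\right)^{2} = \left(126 + \frac{\frac{1}{2} + \left(2 + 5\right)^{3}}{2 + 5}\right)^{2} = \left(126 + \frac{\frac{1}{2} + 7^{3}}{7}\right)^{2} = \left(126 + \frac{\frac{1}{2} + 343}{7}\right)^{2} = \left(126 + \frac{1}{7} \cdot \frac{687}{2}\right)^{2} = \left(126 + \frac{687}{14}\right)^{2} = \left(\frac{2451}{14}\right)^{2} = \frac{6007401}{196}$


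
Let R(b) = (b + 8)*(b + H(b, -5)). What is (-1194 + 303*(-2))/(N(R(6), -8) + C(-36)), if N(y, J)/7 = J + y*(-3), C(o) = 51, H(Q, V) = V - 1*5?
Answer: -1800/1171 ≈ -1.5371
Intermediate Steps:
H(Q, V) = -5 + V (H(Q, V) = V - 5 = -5 + V)
R(b) = (-10 + b)*(8 + b) (R(b) = (b + 8)*(b + (-5 - 5)) = (8 + b)*(b - 10) = (8 + b)*(-10 + b) = (-10 + b)*(8 + b))
N(y, J) = -21*y + 7*J (N(y, J) = 7*(J + y*(-3)) = 7*(J - 3*y) = -21*y + 7*J)
(-1194 + 303*(-2))/(N(R(6), -8) + C(-36)) = (-1194 + 303*(-2))/((-21*(-80 + 6² - 2*6) + 7*(-8)) + 51) = (-1194 - 606)/((-21*(-80 + 36 - 12) - 56) + 51) = -1800/((-21*(-56) - 56) + 51) = -1800/((1176 - 56) + 51) = -1800/(1120 + 51) = -1800/1171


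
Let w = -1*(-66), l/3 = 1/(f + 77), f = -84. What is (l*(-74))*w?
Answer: 14652/7 ≈ 2093.1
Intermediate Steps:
l = -3/7 (l = 3/(-84 + 77) = 3/(-7) = 3*(-1/7) = -3/7 ≈ -0.42857)
w = 66
(l*(-74))*w = -3/7*(-74)*66 = (222/7)*66 = 14652/7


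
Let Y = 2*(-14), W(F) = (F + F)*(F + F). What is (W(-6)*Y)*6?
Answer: -24192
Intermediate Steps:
W(F) = 4*F² (W(F) = (2*F)*(2*F) = 4*F²)
Y = -28
(W(-6)*Y)*6 = ((4*(-6)²)*(-28))*6 = ((4*36)*(-28))*6 = (144*(-28))*6 = -4032*6 = -24192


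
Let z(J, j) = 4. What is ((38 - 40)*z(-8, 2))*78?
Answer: -624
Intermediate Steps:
((38 - 40)*z(-8, 2))*78 = ((38 - 40)*4)*78 = -2*4*78 = -8*78 = -624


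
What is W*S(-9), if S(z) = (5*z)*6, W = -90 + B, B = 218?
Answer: -34560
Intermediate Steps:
W = 128 (W = -90 + 218 = 128)
S(z) = 30*z
W*S(-9) = 128*(30*(-9)) = 128*(-270) = -34560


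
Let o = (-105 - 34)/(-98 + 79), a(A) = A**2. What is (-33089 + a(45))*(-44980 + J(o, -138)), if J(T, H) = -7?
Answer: 1397476168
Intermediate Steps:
o = 139/19 (o = -139/(-19) = -139*(-1/19) = 139/19 ≈ 7.3158)
(-33089 + a(45))*(-44980 + J(o, -138)) = (-33089 + 45**2)*(-44980 - 7) = (-33089 + 2025)*(-44987) = -31064*(-44987) = 1397476168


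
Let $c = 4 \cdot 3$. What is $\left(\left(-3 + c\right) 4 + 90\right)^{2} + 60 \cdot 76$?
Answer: $20436$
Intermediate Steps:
$c = 12$
$\left(\left(-3 + c\right) 4 + 90\right)^{2} + 60 \cdot 76 = \left(\left(-3 + 12\right) 4 + 90\right)^{2} + 60 \cdot 76 = \left(9 \cdot 4 + 90\right)^{2} + 4560 = \left(36 + 90\right)^{2} + 4560 = 126^{2} + 4560 = 15876 + 4560 = 20436$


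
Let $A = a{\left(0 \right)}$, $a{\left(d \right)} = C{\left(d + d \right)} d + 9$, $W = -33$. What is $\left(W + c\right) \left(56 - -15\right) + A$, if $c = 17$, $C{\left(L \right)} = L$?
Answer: $-1127$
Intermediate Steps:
$a{\left(d \right)} = 9 + 2 d^{2}$ ($a{\left(d \right)} = \left(d + d\right) d + 9 = 2 d d + 9 = 2 d^{2} + 9 = 9 + 2 d^{2}$)
$A = 9$ ($A = 9 + 2 \cdot 0^{2} = 9 + 2 \cdot 0 = 9 + 0 = 9$)
$\left(W + c\right) \left(56 - -15\right) + A = \left(-33 + 17\right) \left(56 - -15\right) + 9 = - 16 \left(56 + 15\right) + 9 = \left(-16\right) 71 + 9 = -1136 + 9 = -1127$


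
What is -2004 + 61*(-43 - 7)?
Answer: -5054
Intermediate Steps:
-2004 + 61*(-43 - 7) = -2004 + 61*(-50) = -2004 - 3050 = -5054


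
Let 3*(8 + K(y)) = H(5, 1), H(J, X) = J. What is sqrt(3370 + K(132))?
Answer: sqrt(30273)/3 ≈ 57.997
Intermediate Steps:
K(y) = -19/3 (K(y) = -8 + (1/3)*5 = -8 + 5/3 = -19/3)
sqrt(3370 + K(132)) = sqrt(3370 - 19/3) = sqrt(10091/3) = sqrt(30273)/3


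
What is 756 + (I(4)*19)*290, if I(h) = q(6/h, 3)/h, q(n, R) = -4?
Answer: -4754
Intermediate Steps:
I(h) = -4/h
756 + (I(4)*19)*290 = 756 + (-4/4*19)*290 = 756 + (-4*1/4*19)*290 = 756 - 1*19*290 = 756 - 19*290 = 756 - 5510 = -4754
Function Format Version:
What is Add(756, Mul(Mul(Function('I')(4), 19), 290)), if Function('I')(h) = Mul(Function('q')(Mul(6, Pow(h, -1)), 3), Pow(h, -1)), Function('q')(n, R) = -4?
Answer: -4754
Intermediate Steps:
Function('I')(h) = Mul(-4, Pow(h, -1))
Add(756, Mul(Mul(Function('I')(4), 19), 290)) = Add(756, Mul(Mul(Mul(-4, Pow(4, -1)), 19), 290)) = Add(756, Mul(Mul(Mul(-4, Rational(1, 4)), 19), 290)) = Add(756, Mul(Mul(-1, 19), 290)) = Add(756, Mul(-19, 290)) = Add(756, -5510) = -4754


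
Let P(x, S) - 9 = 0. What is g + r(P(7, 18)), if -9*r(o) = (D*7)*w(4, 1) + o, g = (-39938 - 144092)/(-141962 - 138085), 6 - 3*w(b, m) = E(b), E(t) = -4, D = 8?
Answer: -53139593/2520423 ≈ -21.084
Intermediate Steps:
P(x, S) = 9 (P(x, S) = 9 + 0 = 9)
w(b, m) = 10/3 (w(b, m) = 2 - ⅓*(-4) = 2 + 4/3 = 10/3)
g = 184030/280047 (g = -184030/(-280047) = -184030*(-1/280047) = 184030/280047 ≈ 0.65714)
r(o) = -560/27 - o/9 (r(o) = -((8*7)*(10/3) + o)/9 = -(56*(10/3) + o)/9 = -(560/3 + o)/9 = -560/27 - o/9)
g + r(P(7, 18)) = 184030/280047 + (-560/27 - ⅑*9) = 184030/280047 + (-560/27 - 1) = 184030/280047 - 587/27 = -53139593/2520423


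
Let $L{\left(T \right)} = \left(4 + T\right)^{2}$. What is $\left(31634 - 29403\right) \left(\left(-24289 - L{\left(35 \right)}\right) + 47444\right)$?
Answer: $48265454$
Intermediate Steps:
$\left(31634 - 29403\right) \left(\left(-24289 - L{\left(35 \right)}\right) + 47444\right) = \left(31634 - 29403\right) \left(\left(-24289 - \left(4 + 35\right)^{2}\right) + 47444\right) = 2231 \left(\left(-24289 - 39^{2}\right) + 47444\right) = 2231 \left(\left(-24289 - 1521\right) + 47444\right) = 2231 \left(-25810 + 47444\right) = 2231 \cdot 21634 = 48265454$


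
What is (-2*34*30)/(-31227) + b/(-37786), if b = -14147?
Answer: 24707229/56187782 ≈ 0.43973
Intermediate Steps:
(-2*34*30)/(-31227) + b/(-37786) = (-2*34*30)/(-31227) - 14147/(-37786) = -68*30*(-1/31227) - 14147*(-1/37786) = -2040*(-1/31227) + 2021/5398 = 680/10409 + 2021/5398 = 24707229/56187782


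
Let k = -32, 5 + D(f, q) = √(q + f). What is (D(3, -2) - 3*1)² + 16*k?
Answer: -463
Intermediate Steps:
D(f, q) = -5 + √(f + q) (D(f, q) = -5 + √(q + f) = -5 + √(f + q))
(D(3, -2) - 3*1)² + 16*k = ((-5 + √(3 - 2)) - 3*1)² + 16*(-32) = ((-5 + √1) - 3)² - 512 = ((-5 + 1) - 3)² - 512 = (-4 - 3)² - 512 = (-7)² - 512 = 49 - 512 = -463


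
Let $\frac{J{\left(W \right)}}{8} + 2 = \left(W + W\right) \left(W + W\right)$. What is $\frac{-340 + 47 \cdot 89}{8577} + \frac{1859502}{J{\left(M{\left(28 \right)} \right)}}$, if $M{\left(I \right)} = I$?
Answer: $\frac{891405575}{11946808} \approx 74.615$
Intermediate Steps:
$J{\left(W \right)} = -16 + 32 W^{2}$ ($J{\left(W \right)} = -16 + 8 \left(W + W\right) \left(W + W\right) = -16 + 8 \cdot 2 W 2 W = -16 + 8 \cdot 4 W^{2} = -16 + 32 W^{2}$)
$\frac{-340 + 47 \cdot 89}{8577} + \frac{1859502}{J{\left(M{\left(28 \right)} \right)}} = \frac{-340 + 47 \cdot 89}{8577} + \frac{1859502}{-16 + 32 \cdot 28^{2}} = \left(-340 + 4183\right) \frac{1}{8577} + \frac{1859502}{-16 + 32 \cdot 784} = 3843 \cdot \frac{1}{8577} + \frac{1859502}{-16 + 25088} = \frac{427}{953} + \frac{1859502}{25072} = \frac{427}{953} + 1859502 \cdot \frac{1}{25072} = \frac{427}{953} + \frac{929751}{12536} = \frac{891405575}{11946808}$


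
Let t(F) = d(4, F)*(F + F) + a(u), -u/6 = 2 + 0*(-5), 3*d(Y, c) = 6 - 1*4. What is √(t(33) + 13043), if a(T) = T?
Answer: 5*√523 ≈ 114.35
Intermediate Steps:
d(Y, c) = ⅔ (d(Y, c) = (6 - 1*4)/3 = (6 - 4)/3 = (⅓)*2 = ⅔)
u = -12 (u = -6*(2 + 0*(-5)) = -6*(2 + 0) = -6*2 = -12)
t(F) = -12 + 4*F/3 (t(F) = 2*(F + F)/3 - 12 = 2*(2*F)/3 - 12 = 4*F/3 - 12 = -12 + 4*F/3)
√(t(33) + 13043) = √((-12 + (4/3)*33) + 13043) = √((-12 + 44) + 13043) = √(32 + 13043) = √13075 = 5*√523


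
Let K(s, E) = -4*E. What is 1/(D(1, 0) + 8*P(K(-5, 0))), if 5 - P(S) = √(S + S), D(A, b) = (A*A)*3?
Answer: 1/43 ≈ 0.023256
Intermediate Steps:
D(A, b) = 3*A² (D(A, b) = A²*3 = 3*A²)
P(S) = 5 - √2*√S (P(S) = 5 - √(S + S) = 5 - √(2*S) = 5 - √2*√S)
1/(D(1, 0) + 8*P(K(-5, 0))) = 1/(3*1² + 8*(5 - √2*√(-4*0))) = 1/(3*1 + 8*(5 - √2*√0)) = 1/(3 + 8*(5 - 1*√2*0)) = 1/(3 + 8*(5 + 0)) = 1/(3 + 8*5) = 1/(3 + 40) = 1/43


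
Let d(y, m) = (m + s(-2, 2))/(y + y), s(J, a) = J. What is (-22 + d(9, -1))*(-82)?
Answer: 5453/3 ≈ 1817.7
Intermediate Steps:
d(y, m) = (-2 + m)/(2*y) (d(y, m) = (m - 2)/(y + y) = (-2 + m)/((2*y)) = (-2 + m)*(1/(2*y)) = (-2 + m)/(2*y))
(-22 + d(9, -1))*(-82) = (-22 + (½)*(-2 - 1)/9)*(-82) = (-22 + (½)*(⅑)*(-3))*(-82) = (-22 - ⅙)*(-82) = -133/6*(-82) = 5453/3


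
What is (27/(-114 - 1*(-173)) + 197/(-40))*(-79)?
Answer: 832897/2360 ≈ 352.92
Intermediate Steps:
(27/(-114 - 1*(-173)) + 197/(-40))*(-79) = (27/(-114 + 173) + 197*(-1/40))*(-79) = (27/59 - 197/40)*(-79) = -10543/2360*(-79) = 832897/2360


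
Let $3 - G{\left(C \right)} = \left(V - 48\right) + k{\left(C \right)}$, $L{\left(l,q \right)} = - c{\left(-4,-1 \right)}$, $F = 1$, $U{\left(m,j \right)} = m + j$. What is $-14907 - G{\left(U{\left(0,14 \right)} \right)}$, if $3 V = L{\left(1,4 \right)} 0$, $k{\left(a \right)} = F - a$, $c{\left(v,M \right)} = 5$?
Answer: $-14971$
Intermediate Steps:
$U{\left(m,j \right)} = j + m$
$L{\left(l,q \right)} = -5$ ($L{\left(l,q \right)} = \left(-1\right) 5 = -5$)
$k{\left(a \right)} = 1 - a$
$V = 0$ ($V = \frac{\left(-5\right) 0}{3} = \frac{1}{3} \cdot 0 = 0$)
$G{\left(C \right)} = 50 + C$ ($G{\left(C \right)} = 3 - \left(\left(0 - 48\right) - \left(-1 + C\right)\right) = 3 - \left(-48 - \left(-1 + C\right)\right) = 3 - \left(-47 - C\right) = 3 + \left(47 + C\right) = 50 + C$)
$-14907 - G{\left(U{\left(0,14 \right)} \right)} = -14907 - \left(50 + \left(14 + 0\right)\right) = -14907 - \left(50 + 14\right) = -14907 - 64 = -14971$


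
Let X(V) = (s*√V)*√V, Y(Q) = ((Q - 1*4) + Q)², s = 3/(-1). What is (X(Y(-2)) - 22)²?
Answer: 45796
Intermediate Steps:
s = -3 (s = -1*3 = -3)
Y(Q) = (-4 + 2*Q)² (Y(Q) = ((Q - 4) + Q)² = ((-4 + Q) + Q)² = (-4 + 2*Q)²)
X(V) = -3*V (X(V) = (-3*√V)*√V = -3*V)
(X(Y(-2)) - 22)² = (-12*(-2 - 2)² - 22)² = (-12*(-4)² - 22)² = (-12*16 - 22)² = (-3*64 - 22)² = (-192 - 22)² = (-214)² = 45796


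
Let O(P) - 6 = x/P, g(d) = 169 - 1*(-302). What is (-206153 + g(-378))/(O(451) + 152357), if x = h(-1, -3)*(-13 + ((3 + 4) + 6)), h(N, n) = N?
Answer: -205682/152363 ≈ -1.3499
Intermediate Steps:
g(d) = 471 (g(d) = 169 + 302 = 471)
x = 0 (x = -(-13 + ((3 + 4) + 6)) = -(-13 + (7 + 6)) = -(-13 + 13) = -1*0 = 0)
O(P) = 6 (O(P) = 6 + 0/P = 6 + 0 = 6)
(-206153 + g(-378))/(O(451) + 152357) = (-206153 + 471)/(6 + 152357) = -205682/152363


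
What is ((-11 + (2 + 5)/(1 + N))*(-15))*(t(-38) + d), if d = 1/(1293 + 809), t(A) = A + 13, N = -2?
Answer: -7094115/1051 ≈ -6749.9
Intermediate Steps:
t(A) = 13 + A
d = 1/2102 ≈ 0.00047574
((-11 + (2 + 5)/(1 + N))*(-15))*(t(-38) + d) = ((-11 + (2 + 5)/(1 - 2))*(-15))*((13 - 38) + 1/2102) = ((-11 + 7/(-1))*(-15))*(-25 + 1/2102) = ((-11 + 7*(-1))*(-15))*(-52549/2102) = ((-11 - 7)*(-15))*(-52549/2102) = -18*(-15)*(-52549/2102) = 270*(-52549/2102) = -7094115/1051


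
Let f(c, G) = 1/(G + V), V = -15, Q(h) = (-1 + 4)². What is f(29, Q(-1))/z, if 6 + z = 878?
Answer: -1/5232 ≈ -0.00019113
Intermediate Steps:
z = 872 (z = -6 + 878 = 872)
Q(h) = 9 (Q(h) = 3² = 9)
f(c, G) = 1/(-15 + G) (f(c, G) = 1/(G - 15) = 1/(-15 + G))
f(29, Q(-1))/z = 1/((-15 + 9)*872) = (1/872)/(-6) = -⅙*1/872 = -1/5232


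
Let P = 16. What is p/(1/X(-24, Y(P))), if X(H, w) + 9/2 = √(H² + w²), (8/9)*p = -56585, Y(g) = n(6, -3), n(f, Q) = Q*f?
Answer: -25972515/16 ≈ -1.6233e+6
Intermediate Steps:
Y(g) = -18 (Y(g) = -3*6 = -18)
p = -509265/8 (p = (9/8)*(-56585) = -509265/8 ≈ -63658.)
X(H, w) = -9/2 + √(H² + w²)
p/(1/X(-24, Y(P))) = -(-4583385/16 + 509265*√((-24)² + (-18)²)/8) = -(-4583385/16 + 509265*√(576 + 324)/8) = -509265/(8*(1/(-9/2 + √900))) = -509265/(8*(1/(-9/2 + 30))) = -509265/(8*(1/(51/2))) = -509265/(8*2/51) = -509265/8*51/2 = -25972515/16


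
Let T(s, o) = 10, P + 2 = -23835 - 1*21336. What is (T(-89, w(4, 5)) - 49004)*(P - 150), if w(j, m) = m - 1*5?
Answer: 2220555062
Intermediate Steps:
w(j, m) = -5 + m (w(j, m) = m - 5 = -5 + m)
P = -45173 (P = -2 + (-23835 - 1*21336) = -2 + (-23835 - 21336) = -2 - 45171 = -45173)
(T(-89, w(4, 5)) - 49004)*(P - 150) = (10 - 49004)*(-45173 - 150) = -48994*(-45323) = 2220555062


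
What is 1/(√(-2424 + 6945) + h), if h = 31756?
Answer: 31756/1008439015 - √4521/1008439015 ≈ 3.1424e-5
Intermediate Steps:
1/(√(-2424 + 6945) + h) = 1/(√(-2424 + 6945) + 31756) = 1/(√4521 + 31756) = 1/(31756 + √4521)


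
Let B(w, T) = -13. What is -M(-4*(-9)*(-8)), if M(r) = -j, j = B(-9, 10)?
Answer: -13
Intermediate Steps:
j = -13
M(r) = 13 (M(r) = -1*(-13) = 13)
-M(-4*(-9)*(-8)) = -1*13 = -13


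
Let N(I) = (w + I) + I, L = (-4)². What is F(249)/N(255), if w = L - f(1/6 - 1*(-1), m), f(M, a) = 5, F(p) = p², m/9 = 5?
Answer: 62001/521 ≈ 119.00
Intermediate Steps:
m = 45 (m = 9*5 = 45)
L = 16
w = 11 (w = 16 - 1*5 = 16 - 5 = 11)
N(I) = 11 + 2*I (N(I) = (11 + I) + I = 11 + 2*I)
F(249)/N(255) = 249²/(11 + 2*255) = 62001/(11 + 510) = 62001/521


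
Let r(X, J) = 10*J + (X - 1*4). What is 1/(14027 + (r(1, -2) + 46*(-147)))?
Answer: 1/7242 ≈ 0.00013808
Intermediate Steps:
r(X, J) = -4 + X + 10*J (r(X, J) = 10*J + (X - 4) = 10*J + (-4 + X) = -4 + X + 10*J)
1/(14027 + (r(1, -2) + 46*(-147))) = 1/(14027 + ((-4 + 1 + 10*(-2)) + 46*(-147))) = 1/(14027 + ((-4 + 1 - 20) - 6762)) = 1/(14027 + (-23 - 6762)) = 1/(14027 - 6785) = 1/7242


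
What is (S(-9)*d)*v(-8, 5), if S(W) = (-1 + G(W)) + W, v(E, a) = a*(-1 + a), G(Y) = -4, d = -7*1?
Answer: 1960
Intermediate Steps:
d = -7
S(W) = -5 + W (S(W) = (-1 - 4) + W = -5 + W)
(S(-9)*d)*v(-8, 5) = ((-5 - 9)*(-7))*(5*(-1 + 5)) = (-14*(-7))*(5*4) = 98*20 = 1960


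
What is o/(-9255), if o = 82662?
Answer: -27554/3085 ≈ -8.9316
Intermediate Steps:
o/(-9255) = 82662/(-9255) = 82662*(-1/9255) = -27554/3085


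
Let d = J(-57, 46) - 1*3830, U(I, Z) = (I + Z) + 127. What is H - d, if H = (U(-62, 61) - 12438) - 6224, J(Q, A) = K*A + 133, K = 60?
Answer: -17599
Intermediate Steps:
J(Q, A) = 133 + 60*A (J(Q, A) = 60*A + 133 = 133 + 60*A)
U(I, Z) = 127 + I + Z
d = -937 (d = (133 + 60*46) - 1*3830 = (133 + 2760) - 3830 = 2893 - 3830 = -937)
H = -18536 (H = ((127 - 62 + 61) - 12438) - 6224 = (126 - 12438) - 6224 = -12312 - 6224 = -18536)
H - d = -18536 - 1*(-937) = -18536 + 937 = -17599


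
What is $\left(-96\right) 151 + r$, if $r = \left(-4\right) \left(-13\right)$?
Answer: $-14444$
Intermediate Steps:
$r = 52$
$\left(-96\right) 151 + r = \left(-96\right) 151 + 52 = -14496 + 52 = -14444$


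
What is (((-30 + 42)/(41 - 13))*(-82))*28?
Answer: -984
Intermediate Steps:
(((-30 + 42)/(41 - 13))*(-82))*28 = ((12/28)*(-82))*28 = ((12*(1/28))*(-82))*28 = ((3/7)*(-82))*28 = -246/7*28 = -984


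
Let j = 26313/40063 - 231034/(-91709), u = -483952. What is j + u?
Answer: -1778094603165925/3674137667 ≈ -4.8395e+5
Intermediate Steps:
j = 11669054059/3674137667 (j = 26313*(1/40063) - 231034*(-1/91709) = 26313/40063 + 231034/91709 = 11669054059/3674137667 ≈ 3.1760)
j + u = 11669054059/3674137667 - 483952 = -1778094603165925/3674137667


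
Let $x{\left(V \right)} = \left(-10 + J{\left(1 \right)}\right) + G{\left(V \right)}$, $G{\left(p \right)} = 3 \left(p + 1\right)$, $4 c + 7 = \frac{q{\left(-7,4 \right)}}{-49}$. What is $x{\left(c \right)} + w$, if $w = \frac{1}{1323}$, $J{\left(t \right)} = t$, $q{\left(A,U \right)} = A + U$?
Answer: $- \frac{14822}{1323} \approx -11.203$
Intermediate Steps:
$c = - \frac{85}{49}$ ($c = - \frac{7}{4} + \frac{\left(-7 + 4\right) \frac{1}{-49}}{4} = - \frac{7}{4} + \frac{\left(-3\right) \left(- \frac{1}{49}\right)}{4} = - \frac{7}{4} + \frac{1}{4} \cdot \frac{3}{49} = - \frac{7}{4} + \frac{3}{196} = - \frac{85}{49} \approx -1.7347$)
$G{\left(p \right)} = 3 + 3 p$ ($G{\left(p \right)} = 3 \left(1 + p\right) = 3 + 3 p$)
$x{\left(V \right)} = -6 + 3 V$ ($x{\left(V \right)} = \left(-10 + 1\right) + \left(3 + 3 V\right) = -9 + \left(3 + 3 V\right) = -6 + 3 V$)
$w = \frac{1}{1323} \approx 0.00075586$
$x{\left(c \right)} + w = \left(-6 + 3 \left(- \frac{85}{49}\right)\right) + \frac{1}{1323} = \left(-6 - \frac{255}{49}\right) + \frac{1}{1323} = - \frac{549}{49} + \frac{1}{1323} = - \frac{14822}{1323}$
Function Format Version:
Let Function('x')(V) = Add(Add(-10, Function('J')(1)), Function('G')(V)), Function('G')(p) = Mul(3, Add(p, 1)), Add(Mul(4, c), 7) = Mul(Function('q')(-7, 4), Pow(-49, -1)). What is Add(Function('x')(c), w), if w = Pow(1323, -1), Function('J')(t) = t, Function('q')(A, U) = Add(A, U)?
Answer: Rational(-14822, 1323) ≈ -11.203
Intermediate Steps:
c = Rational(-85, 49) (c = Add(Rational(-7, 4), Mul(Rational(1, 4), Mul(Add(-7, 4), Pow(-49, -1)))) = Add(Rational(-7, 4), Mul(Rational(1, 4), Mul(-3, Rational(-1, 49)))) = Add(Rational(-7, 4), Mul(Rational(1, 4), Rational(3, 49))) = Add(Rational(-7, 4), Rational(3, 196)) = Rational(-85, 49) ≈ -1.7347)
Function('G')(p) = Add(3, Mul(3, p)) (Function('G')(p) = Mul(3, Add(1, p)) = Add(3, Mul(3, p)))
Function('x')(V) = Add(-6, Mul(3, V)) (Function('x')(V) = Add(Add(-10, 1), Add(3, Mul(3, V))) = Add(-9, Add(3, Mul(3, V))) = Add(-6, Mul(3, V)))
w = Rational(1, 1323) ≈ 0.00075586
Add(Function('x')(c), w) = Add(Add(-6, Mul(3, Rational(-85, 49))), Rational(1, 1323)) = Add(Add(-6, Rational(-255, 49)), Rational(1, 1323)) = Add(Rational(-549, 49), Rational(1, 1323)) = Rational(-14822, 1323)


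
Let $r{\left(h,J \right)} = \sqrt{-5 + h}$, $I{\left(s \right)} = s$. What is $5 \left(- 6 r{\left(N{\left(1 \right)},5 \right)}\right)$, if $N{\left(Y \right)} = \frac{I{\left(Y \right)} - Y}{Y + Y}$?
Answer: $- 30 i \sqrt{5} \approx - 67.082 i$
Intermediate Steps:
$N{\left(Y \right)} = 0$ ($N{\left(Y \right)} = \frac{Y - Y}{Y + Y} = \frac{0}{2 Y} = 0 \frac{1}{2 Y} = 0$)
$5 \left(- 6 r{\left(N{\left(1 \right)},5 \right)}\right) = 5 \left(- 6 \sqrt{-5 + 0}\right) = 5 \left(- 6 \sqrt{-5}\right) = 5 \left(- 6 i \sqrt{5}\right) = - 30 i \sqrt{5}$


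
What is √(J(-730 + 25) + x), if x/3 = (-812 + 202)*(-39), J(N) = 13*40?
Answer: √71890 ≈ 268.12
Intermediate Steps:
J(N) = 520
x = 71370 (x = 3*((-812 + 202)*(-39)) = 3*(-610*(-39)) = 3*23790 = 71370)
√(J(-730 + 25) + x) = √(520 + 71370) = √71890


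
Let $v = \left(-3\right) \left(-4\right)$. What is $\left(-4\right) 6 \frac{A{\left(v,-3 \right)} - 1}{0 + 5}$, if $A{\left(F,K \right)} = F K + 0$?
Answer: $\frac{888}{5} \approx 177.6$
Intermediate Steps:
$v = 12$
$A{\left(F,K \right)} = F K$
$\left(-4\right) 6 \frac{A{\left(v,-3 \right)} - 1}{0 + 5} = \left(-4\right) 6 \frac{12 \left(-3\right) - 1}{0 + 5} = - 24 \frac{-36 - 1}{5} = - 24 \left(\left(-37\right) \frac{1}{5}\right) = \left(-24\right) \left(- \frac{37}{5}\right) = \frac{888}{5}$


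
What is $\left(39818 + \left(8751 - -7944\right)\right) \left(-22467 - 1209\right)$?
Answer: $-1338001788$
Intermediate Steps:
$\left(39818 + \left(8751 - -7944\right)\right) \left(-22467 - 1209\right) = \left(39818 + \left(8751 + 7944\right)\right) \left(-23676\right) = \left(39818 + 16695\right) \left(-23676\right) = 56513 \left(-23676\right) = -1338001788$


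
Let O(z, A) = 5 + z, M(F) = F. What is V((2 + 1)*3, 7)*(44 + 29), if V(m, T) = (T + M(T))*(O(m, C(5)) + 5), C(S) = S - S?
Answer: 19418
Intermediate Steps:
C(S) = 0
V(m, T) = 2*T*(10 + m) (V(m, T) = (T + T)*((5 + m) + 5) = (2*T)*(10 + m) = 2*T*(10 + m))
V((2 + 1)*3, 7)*(44 + 29) = (2*7*(10 + (2 + 1)*3))*(44 + 29) = (2*7*(10 + 3*3))*73 = (2*7*(10 + 9))*73 = (2*7*19)*73 = 266*73 = 19418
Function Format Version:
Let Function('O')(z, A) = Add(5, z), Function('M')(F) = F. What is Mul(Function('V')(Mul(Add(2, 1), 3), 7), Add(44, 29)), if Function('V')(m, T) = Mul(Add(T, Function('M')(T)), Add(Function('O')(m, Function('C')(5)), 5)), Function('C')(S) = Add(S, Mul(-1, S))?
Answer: 19418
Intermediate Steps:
Function('C')(S) = 0
Function('V')(m, T) = Mul(2, T, Add(10, m)) (Function('V')(m, T) = Mul(Add(T, T), Add(Add(5, m), 5)) = Mul(Mul(2, T), Add(10, m)) = Mul(2, T, Add(10, m)))
Mul(Function('V')(Mul(Add(2, 1), 3), 7), Add(44, 29)) = Mul(Mul(2, 7, Add(10, Mul(Add(2, 1), 3))), Add(44, 29)) = Mul(Mul(2, 7, Add(10, Mul(3, 3))), 73) = Mul(Mul(2, 7, Add(10, 9)), 73) = Mul(Mul(2, 7, 19), 73) = Mul(266, 73) = 19418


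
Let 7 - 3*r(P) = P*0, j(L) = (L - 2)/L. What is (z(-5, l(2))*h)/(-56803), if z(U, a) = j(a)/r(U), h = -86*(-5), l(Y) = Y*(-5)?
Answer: -36/9247 ≈ -0.0038932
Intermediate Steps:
j(L) = (-2 + L)/L
l(Y) = -5*Y
r(P) = 7/3 (r(P) = 7/3 - P*0/3 = 7/3 - ⅓*0 = 7/3 + 0 = 7/3)
h = 430
z(U, a) = 3*(-2 + a)/(7*a) (z(U, a) = ((-2 + a)/a)/(7/3) = ((-2 + a)/a)*(3/7) = 3*(-2 + a)/(7*a))
(z(-5, l(2))*h)/(-56803) = ((3*(-2 - 5*2)/(7*((-5*2))))*430)/(-56803) = (((3/7)*(-2 - 10)/(-10))*430)*(-1/56803) = (((3/7)*(-⅒)*(-12))*430)*(-1/56803) = ((18/35)*430)*(-1/56803) = (1548/7)*(-1/56803) = -36/9247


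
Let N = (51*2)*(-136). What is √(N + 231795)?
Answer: √217923 ≈ 466.82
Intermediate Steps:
N = -13872 (N = 102*(-136) = -13872)
√(N + 231795) = √(-13872 + 231795) = √217923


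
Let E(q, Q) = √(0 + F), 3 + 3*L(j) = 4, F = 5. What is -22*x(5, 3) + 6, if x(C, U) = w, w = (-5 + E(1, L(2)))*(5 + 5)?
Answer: 1106 - 220*√5 ≈ 614.07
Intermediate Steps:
L(j) = ⅓ (L(j) = -1 + (⅓)*4 = -1 + 4/3 = ⅓)
E(q, Q) = √5 (E(q, Q) = √(0 + 5) = √5)
w = -50 + 10*√5 (w = (-5 + √5)*(5 + 5) = (-5 + √5)*10 = -50 + 10*√5 ≈ -27.639)
x(C, U) = -50 + 10*√5
-22*x(5, 3) + 6 = -22*(-50 + 10*√5) + 6 = (1100 - 220*√5) + 6 = 1106 - 220*√5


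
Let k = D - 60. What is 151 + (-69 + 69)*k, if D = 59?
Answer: 151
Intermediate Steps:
k = -1 (k = 59 - 60 = -1)
151 + (-69 + 69)*k = 151 + (-69 + 69)*(-1) = 151 + 0*(-1) = 151 + 0 = 151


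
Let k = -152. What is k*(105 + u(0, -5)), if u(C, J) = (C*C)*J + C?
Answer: -15960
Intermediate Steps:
u(C, J) = C + J*C² (u(C, J) = C²*J + C = J*C² + C = C + J*C²)
k*(105 + u(0, -5)) = -152*(105 + 0*(1 + 0*(-5))) = -152*(105 + 0*(1 + 0)) = -152*(105 + 0*1) = -152*(105 + 0) = -152*105 = -15960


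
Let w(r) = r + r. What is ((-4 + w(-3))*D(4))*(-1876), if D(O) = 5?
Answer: 93800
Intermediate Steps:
w(r) = 2*r
((-4 + w(-3))*D(4))*(-1876) = ((-4 + 2*(-3))*5)*(-1876) = ((-4 - 6)*5)*(-1876) = -10*5*(-1876) = -50*(-1876) = 93800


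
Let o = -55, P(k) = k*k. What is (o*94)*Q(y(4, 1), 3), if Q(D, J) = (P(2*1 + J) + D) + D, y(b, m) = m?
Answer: -139590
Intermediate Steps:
P(k) = k²
Q(D, J) = (2 + J)² + 2*D (Q(D, J) = ((2*1 + J)² + D) + D = ((2 + J)² + D) + D = (D + (2 + J)²) + D = (2 + J)² + 2*D)
(o*94)*Q(y(4, 1), 3) = (-55*94)*((2 + 3)² + 2*1) = -5170*(5² + 2) = -5170*(25 + 2) = -5170*27 = -139590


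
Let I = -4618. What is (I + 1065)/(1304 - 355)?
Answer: -3553/949 ≈ -3.7439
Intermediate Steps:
(I + 1065)/(1304 - 355) = (-4618 + 1065)/(1304 - 355) = -3553/949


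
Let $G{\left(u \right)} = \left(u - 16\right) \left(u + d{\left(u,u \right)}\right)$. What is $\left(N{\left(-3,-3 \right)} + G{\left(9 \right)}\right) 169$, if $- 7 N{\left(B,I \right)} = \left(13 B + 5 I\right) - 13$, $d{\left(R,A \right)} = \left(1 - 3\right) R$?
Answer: $\frac{85852}{7} \approx 12265.0$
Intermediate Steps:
$d{\left(R,A \right)} = - 2 R$
$N{\left(B,I \right)} = \frac{13}{7} - \frac{13 B}{7} - \frac{5 I}{7}$ ($N{\left(B,I \right)} = - \frac{\left(13 B + 5 I\right) - 13}{7} = - \frac{\left(5 I + 13 B\right) - 13}{7} = - \frac{-13 + 5 I + 13 B}{7} = \frac{13}{7} - \frac{13 B}{7} - \frac{5 I}{7}$)
$G{\left(u \right)} = - u \left(-16 + u\right)$ ($G{\left(u \right)} = \left(u - 16\right) \left(u - 2 u\right) = \left(-16 + u\right) \left(- u\right) = - u \left(-16 + u\right)$)
$\left(N{\left(-3,-3 \right)} + G{\left(9 \right)}\right) 169 = \left(\left(\frac{13}{7} - - \frac{39}{7} - - \frac{15}{7}\right) + 9 \left(16 - 9\right)\right) 169 = \left(\left(\frac{13}{7} + \frac{39}{7} + \frac{15}{7}\right) + 9 \left(16 - 9\right)\right) 169 = \left(\frac{67}{7} + 9 \cdot 7\right) 169 = \left(\frac{67}{7} + 63\right) 169 = \frac{508}{7} \cdot 169 = \frac{85852}{7}$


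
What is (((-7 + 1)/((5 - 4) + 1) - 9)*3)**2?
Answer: 1296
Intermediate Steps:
(((-7 + 1)/((5 - 4) + 1) - 9)*3)**2 = ((-6/(1 + 1) - 9)*3)**2 = ((-6/2 - 9)*3)**2 = ((-6*1/2 - 9)*3)**2 = ((-3 - 9)*3)**2 = (-12*3)**2 = (-36)**2 = 1296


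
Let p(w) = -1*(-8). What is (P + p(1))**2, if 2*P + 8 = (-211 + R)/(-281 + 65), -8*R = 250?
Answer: 6901129/331776 ≈ 20.801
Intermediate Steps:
R = -125/4 (R = -1/8*250 = -125/4 ≈ -31.250)
p(w) = 8
P = -1981/576 (P = -4 + ((-211 - 125/4)/(-281 + 65))/2 = -4 + (-969/4/(-216))/2 = -4 + (-969/4*(-1/216))/2 = -4 + (1/2)*(323/288) = -4 + 323/576 = -1981/576 ≈ -3.4392)
(P + p(1))**2 = (-1981/576 + 8)**2 = (2627/576)**2 = 6901129/331776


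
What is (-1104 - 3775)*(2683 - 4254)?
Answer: 7664909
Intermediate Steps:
(-1104 - 3775)*(2683 - 4254) = -4879*(-1571) = 7664909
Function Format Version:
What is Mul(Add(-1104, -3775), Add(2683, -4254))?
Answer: 7664909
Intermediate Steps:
Mul(Add(-1104, -3775), Add(2683, -4254)) = Mul(-4879, -1571) = 7664909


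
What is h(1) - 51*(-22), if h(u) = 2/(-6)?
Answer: 3365/3 ≈ 1121.7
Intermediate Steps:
h(u) = -⅓ (h(u) = 2*(-⅙) = -⅓)
h(1) - 51*(-22) = -⅓ - 51*(-22) = -⅓ + 1122 = 3365/3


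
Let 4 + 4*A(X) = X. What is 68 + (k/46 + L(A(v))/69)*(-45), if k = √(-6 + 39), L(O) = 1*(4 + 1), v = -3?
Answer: 1489/23 - 45*√33/46 ≈ 59.119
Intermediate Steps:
A(X) = -1 + X/4
L(O) = 5 (L(O) = 1*5 = 5)
k = √33 ≈ 5.7446
68 + (k/46 + L(A(v))/69)*(-45) = 68 + (√33/46 + 5/69)*(-45) = 68 + (5/69 + √33/46)*(-45) = 68 + (-75/23 - 45*√33/46) = 1489/23 - 45*√33/46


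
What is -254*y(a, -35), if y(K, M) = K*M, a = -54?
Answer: -480060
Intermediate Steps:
-254*y(a, -35) = -(-13716)*(-35) = -254*1890 = -480060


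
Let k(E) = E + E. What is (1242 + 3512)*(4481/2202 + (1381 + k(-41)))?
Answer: 6809817383/1101 ≈ 6.1851e+6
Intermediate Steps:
k(E) = 2*E
(1242 + 3512)*(4481/2202 + (1381 + k(-41))) = (1242 + 3512)*(4481/2202 + (1381 + 2*(-41))) = 4754*(4481*(1/2202) + (1381 - 82)) = 4754*(4481/2202 + 1299) = 4754*(2864879/2202) = 6809817383/1101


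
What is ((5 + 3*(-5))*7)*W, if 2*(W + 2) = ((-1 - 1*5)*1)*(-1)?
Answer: -70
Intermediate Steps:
W = 1 (W = -2 + (((-1 - 1*5)*1)*(-1))/2 = -2 + (((-1 - 5)*1)*(-1))/2 = -2 + (-6*1*(-1))/2 = -2 + (-6*(-1))/2 = -2 + (1/2)*6 = -2 + 3 = 1)
((5 + 3*(-5))*7)*W = ((5 + 3*(-5))*7)*1 = ((5 - 15)*7)*1 = -10*7*1 = -70*1 = -70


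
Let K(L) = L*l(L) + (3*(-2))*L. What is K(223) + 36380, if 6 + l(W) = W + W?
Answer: 133162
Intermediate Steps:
l(W) = -6 + 2*W (l(W) = -6 + (W + W) = -6 + 2*W)
K(L) = -6*L + L*(-6 + 2*L) (K(L) = L*(-6 + 2*L) + (3*(-2))*L = L*(-6 + 2*L) - 6*L = -6*L + L*(-6 + 2*L))
K(223) + 36380 = 2*223*(-6 + 223) + 36380 = 2*223*217 + 36380 = 96782 + 36380 = 133162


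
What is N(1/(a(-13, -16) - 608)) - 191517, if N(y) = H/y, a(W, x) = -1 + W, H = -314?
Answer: 3791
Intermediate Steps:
N(y) = -314/y
N(1/(a(-13, -16) - 608)) - 191517 = -314/(1/((-1 - 13) - 608)) - 191517 = -314/(1/(-14 - 608)) - 191517 = -314/(1/(-622)) - 191517 = -314/(-1/622) - 191517 = -314*(-622) - 191517 = 195308 - 191517 = 3791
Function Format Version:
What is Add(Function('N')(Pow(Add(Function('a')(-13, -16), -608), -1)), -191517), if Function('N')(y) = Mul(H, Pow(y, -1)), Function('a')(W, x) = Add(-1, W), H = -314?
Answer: 3791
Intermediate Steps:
Function('N')(y) = Mul(-314, Pow(y, -1))
Add(Function('N')(Pow(Add(Function('a')(-13, -16), -608), -1)), -191517) = Add(Mul(-314, Pow(Pow(Add(Add(-1, -13), -608), -1), -1)), -191517) = Add(Mul(-314, Pow(Pow(Add(-14, -608), -1), -1)), -191517) = Add(Mul(-314, Pow(Pow(-622, -1), -1)), -191517) = Add(Mul(-314, Pow(Rational(-1, 622), -1)), -191517) = Add(Mul(-314, -622), -191517) = Add(195308, -191517) = 3791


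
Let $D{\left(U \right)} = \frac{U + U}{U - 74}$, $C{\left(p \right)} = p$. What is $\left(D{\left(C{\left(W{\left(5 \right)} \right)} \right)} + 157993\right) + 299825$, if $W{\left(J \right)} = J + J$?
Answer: $\frac{7325083}{16} \approx 4.5782 \cdot 10^{5}$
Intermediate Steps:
$W{\left(J \right)} = 2 J$
$D{\left(U \right)} = \frac{2 U}{-74 + U}$
$\left(D{\left(C{\left(W{\left(5 \right)} \right)} \right)} + 157993\right) + 299825 = \left(\frac{2 \cdot 2 \cdot 5}{-74 + 2 \cdot 5} + 157993\right) + 299825 = \left(2 \cdot 10 \frac{1}{-74 + 10} + 157993\right) + 299825 = \left(2 \cdot 10 \frac{1}{-64} + 157993\right) + 299825 = \left(2 \cdot 10 \left(- \frac{1}{64}\right) + 157993\right) + 299825 = \left(- \frac{5}{16} + 157993\right) + 299825 = \frac{2527883}{16} + 299825 = \frac{7325083}{16}$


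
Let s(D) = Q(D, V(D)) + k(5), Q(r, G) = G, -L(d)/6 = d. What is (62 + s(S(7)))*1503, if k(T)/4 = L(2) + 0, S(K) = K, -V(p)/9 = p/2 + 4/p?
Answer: -476451/14 ≈ -34032.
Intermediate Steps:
V(p) = -36/p - 9*p/2 (V(p) = -9*(p/2 + 4/p) = -36/p - 9*p/2)
L(d) = -6*d
k(T) = -48 (k(T) = 4*(-6*2 + 0) = 4*(-12 + 0) = 4*(-12) = -48)
s(D) = -48 - 36/D - 9*D/2 (s(D) = (-36/D - 9*D/2) - 48 = -48 - 36/D - 9*D/2)
(62 + s(S(7)))*1503 = (62 + (-48 - 36/7 - 9/2*7))*1503 = (62 + (-48 - 36*1/7 - 63/2))*1503 = (62 + (-48 - 36/7 - 63/2))*1503 = (62 - 1185/14)*1503 = -317/14*1503 = -476451/14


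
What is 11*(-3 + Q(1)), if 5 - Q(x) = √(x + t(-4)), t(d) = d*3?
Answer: 22 - 11*I*√11 ≈ 22.0 - 36.483*I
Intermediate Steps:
t(d) = 3*d
Q(x) = 5 - √(-12 + x) (Q(x) = 5 - √(x + 3*(-4)) = 5 - √(x - 12) = 5 - √(-12 + x))
11*(-3 + Q(1)) = 11*(-3 + (5 - √(-12 + 1))) = 11*(-3 + (5 - √(-11))) = 11*(-3 + (5 - I*√11)) = 11*(2 - I*√11) = 22 - 11*I*√11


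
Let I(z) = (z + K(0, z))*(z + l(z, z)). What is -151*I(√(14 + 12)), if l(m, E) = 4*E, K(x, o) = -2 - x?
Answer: -19630 + 1510*√26 ≈ -11930.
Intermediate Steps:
I(z) = 5*z*(-2 + z) (I(z) = (z + (-2 - 1*0))*(z + 4*z) = (z + (-2 + 0))*(5*z) = (z - 2)*(5*z) = (-2 + z)*(5*z) = 5*z*(-2 + z))
-151*I(√(14 + 12)) = -755*√(14 + 12)*(-2 + √(14 + 12)) = -755*√26*(-2 + √26)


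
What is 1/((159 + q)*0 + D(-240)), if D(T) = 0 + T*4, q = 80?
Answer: -1/960 ≈ -0.0010417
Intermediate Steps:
D(T) = 4*T (D(T) = 0 + 4*T = 4*T)
1/((159 + q)*0 + D(-240)) = 1/((159 + 80)*0 + 4*(-240)) = 1/(239*0 - 960) = 1/(0 - 960) = 1/(-960) = -1/960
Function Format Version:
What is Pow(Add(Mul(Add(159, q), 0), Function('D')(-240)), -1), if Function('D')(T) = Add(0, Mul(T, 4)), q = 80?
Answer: Rational(-1, 960) ≈ -0.0010417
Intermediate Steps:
Function('D')(T) = Mul(4, T) (Function('D')(T) = Add(0, Mul(4, T)) = Mul(4, T))
Pow(Add(Mul(Add(159, q), 0), Function('D')(-240)), -1) = Pow(Add(Mul(Add(159, 80), 0), Mul(4, -240)), -1) = Pow(Add(Mul(239, 0), -960), -1) = Pow(Add(0, -960), -1) = Pow(-960, -1) = Rational(-1, 960)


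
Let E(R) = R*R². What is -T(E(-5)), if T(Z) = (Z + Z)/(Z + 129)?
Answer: 125/2 ≈ 62.500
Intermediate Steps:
E(R) = R³
T(Z) = 2*Z/(129 + Z) (T(Z) = (2*Z)/(129 + Z) = 2*Z/(129 + Z))
-T(E(-5)) = -2*(-5)³/(129 + (-5)³) = -2*(-125)/(129 - 125) = -2*(-125)/4 = -1*(-125/2) = 125/2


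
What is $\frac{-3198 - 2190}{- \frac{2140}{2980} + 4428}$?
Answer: $- \frac{802812}{659665} \approx -1.217$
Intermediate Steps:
$\frac{-3198 - 2190}{- \frac{2140}{2980} + 4428} = - \frac{5388}{\left(-2140\right) \frac{1}{2980} + 4428} = - \frac{5388}{- \frac{107}{149} + 4428} = - \frac{5388}{\frac{659665}{149}} = \left(-5388\right) \frac{149}{659665} = - \frac{802812}{659665}$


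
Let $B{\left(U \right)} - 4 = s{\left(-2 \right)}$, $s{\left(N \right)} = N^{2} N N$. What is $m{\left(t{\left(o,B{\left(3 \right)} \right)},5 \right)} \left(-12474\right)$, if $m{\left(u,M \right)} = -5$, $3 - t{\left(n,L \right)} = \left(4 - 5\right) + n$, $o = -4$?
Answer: $62370$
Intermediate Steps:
$s{\left(N \right)} = N^{4}$ ($s{\left(N \right)} = N^{3} N = N^{4}$)
$B{\left(U \right)} = 20$ ($B{\left(U \right)} = 4 + \left(-2\right)^{4} = 4 + 16 = 20$)
$t{\left(n,L \right)} = 4 - n$ ($t{\left(n,L \right)} = 3 - \left(\left(4 - 5\right) + n\right) = 3 - \left(-1 + n\right) = 4 - n$)
$m{\left(t{\left(o,B{\left(3 \right)} \right)},5 \right)} \left(-12474\right) = \left(-5\right) \left(-12474\right) = 62370$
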